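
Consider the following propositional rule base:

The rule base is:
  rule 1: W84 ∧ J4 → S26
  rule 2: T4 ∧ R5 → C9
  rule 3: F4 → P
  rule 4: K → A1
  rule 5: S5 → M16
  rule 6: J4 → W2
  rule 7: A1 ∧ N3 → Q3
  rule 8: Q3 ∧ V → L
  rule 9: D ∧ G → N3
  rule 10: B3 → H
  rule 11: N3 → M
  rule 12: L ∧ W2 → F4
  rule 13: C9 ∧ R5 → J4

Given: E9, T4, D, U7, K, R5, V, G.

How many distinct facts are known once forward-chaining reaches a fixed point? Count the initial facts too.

[1] rule 2 [T4 ∧ R5 → C9]; rule 4 [K → A1]; rule 9 [D ∧ G → N3]. ⇒ new: C9, A1, N3.
[2] rule 7 [A1 ∧ N3 → Q3]; rule 11 [N3 → M]; rule 13 [C9 ∧ R5 → J4]. ⇒ new: Q3, M, J4.
[3] rule 6 [J4 → W2]; rule 8 [Q3 ∧ V → L]. ⇒ new: W2, L.
[4] rule 12 [L ∧ W2 → F4]. ⇒ new: F4.
[5] rule 3 [F4 → P]. ⇒ new: P.
Closure: {A1, C9, D, E9, F4, G, J4, K, L, M, N3, P, Q3, R5, T4, U7, V, W2} — 18 facts.

18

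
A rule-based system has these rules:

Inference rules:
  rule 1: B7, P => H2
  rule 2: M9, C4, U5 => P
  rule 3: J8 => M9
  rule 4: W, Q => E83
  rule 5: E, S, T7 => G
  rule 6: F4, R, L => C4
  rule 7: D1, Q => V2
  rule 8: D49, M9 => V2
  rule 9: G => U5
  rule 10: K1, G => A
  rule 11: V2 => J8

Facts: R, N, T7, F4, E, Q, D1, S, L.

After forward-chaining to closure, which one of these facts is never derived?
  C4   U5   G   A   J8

[1] rule 5 [E, S, T7 => G]; rule 6 [F4, R, L => C4]; rule 7 [D1, Q => V2]. ⇒ new: G, C4, V2.
[2] rule 9 [G => U5]; rule 11 [V2 => J8]. ⇒ new: U5, J8.
[3] rule 3 [J8 => M9]. ⇒ new: M9.
[4] rule 2 [M9, C4, U5 => P]. ⇒ new: P.
Derived: G (round 1), J8 (round 2), C4 (round 1), U5 (round 2). A never appears in any round.

A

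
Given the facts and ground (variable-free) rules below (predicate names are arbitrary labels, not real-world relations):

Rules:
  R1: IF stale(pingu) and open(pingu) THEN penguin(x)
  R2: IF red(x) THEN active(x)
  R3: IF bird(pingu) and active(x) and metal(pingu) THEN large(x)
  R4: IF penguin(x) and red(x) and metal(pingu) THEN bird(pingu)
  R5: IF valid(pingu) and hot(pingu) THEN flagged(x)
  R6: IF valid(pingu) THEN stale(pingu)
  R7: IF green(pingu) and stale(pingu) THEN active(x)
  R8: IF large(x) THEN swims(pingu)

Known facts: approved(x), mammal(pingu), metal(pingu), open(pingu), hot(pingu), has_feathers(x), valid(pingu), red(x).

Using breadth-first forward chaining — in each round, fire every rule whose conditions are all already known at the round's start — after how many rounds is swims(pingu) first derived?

5

[1] R2 [IF red(x) THEN active(x)]; R5 [IF valid(pingu) and hot(pingu) THEN flagged(x)]; R6 [IF valid(pingu) THEN stale(pingu)]. ⇒ new: active(x), flagged(x), stale(pingu).
[2] R1 [IF stale(pingu) and open(pingu) THEN penguin(x)]. ⇒ new: penguin(x).
[3] R4 [IF penguin(x) and red(x) and metal(pingu) THEN bird(pingu)]. ⇒ new: bird(pingu).
[4] R3 [IF bird(pingu) and active(x) and metal(pingu) THEN large(x)]. ⇒ new: large(x).
[5] R8 [IF large(x) THEN swims(pingu)]. ⇒ new: swims(pingu).
swims(pingu) first appears in round 5.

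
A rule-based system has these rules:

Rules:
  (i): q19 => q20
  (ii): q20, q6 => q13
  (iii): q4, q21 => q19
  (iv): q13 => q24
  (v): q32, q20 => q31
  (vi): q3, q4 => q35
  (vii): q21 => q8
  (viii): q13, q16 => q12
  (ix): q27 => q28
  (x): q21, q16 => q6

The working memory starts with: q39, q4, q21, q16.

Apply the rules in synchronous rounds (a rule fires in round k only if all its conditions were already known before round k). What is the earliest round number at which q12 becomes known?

4

Round 1: (iii) [q4, q21 => q19]; (vii) [q21 => q8]; (x) [q21, q16 => q6]. Adds q19, q8, q6.
Round 2: (i) [q19 => q20]. Adds q20.
Round 3: (ii) [q20, q6 => q13]. Adds q13.
Round 4: (iv) [q13 => q24]; (viii) [q13, q16 => q12]. Adds q24, q12.
q12 first appears in round 4.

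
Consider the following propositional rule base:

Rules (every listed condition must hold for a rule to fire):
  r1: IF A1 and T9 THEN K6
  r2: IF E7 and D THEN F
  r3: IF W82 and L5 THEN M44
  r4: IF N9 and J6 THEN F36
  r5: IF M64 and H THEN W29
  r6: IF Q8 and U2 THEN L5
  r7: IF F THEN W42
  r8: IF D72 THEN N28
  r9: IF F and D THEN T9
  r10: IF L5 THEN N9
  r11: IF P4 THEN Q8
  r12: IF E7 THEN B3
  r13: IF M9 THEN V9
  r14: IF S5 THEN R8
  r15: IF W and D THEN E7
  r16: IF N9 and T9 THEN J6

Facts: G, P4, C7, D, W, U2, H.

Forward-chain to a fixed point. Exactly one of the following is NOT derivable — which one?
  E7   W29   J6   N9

Round 1: r11 [IF P4 THEN Q8]; r15 [IF W and D THEN E7]. Adds Q8, E7.
Round 2: r2 [IF E7 and D THEN F]; r6 [IF Q8 and U2 THEN L5]; r12 [IF E7 THEN B3]. Adds F, L5, B3.
Round 3: r7 [IF F THEN W42]; r9 [IF F and D THEN T9]; r10 [IF L5 THEN N9]. Adds W42, T9, N9.
Round 4: r16 [IF N9 and T9 THEN J6]. Adds J6.
Round 5: r4 [IF N9 and J6 THEN F36]. Adds F36.
Derived: J6 (round 4), N9 (round 3), E7 (round 1). W29 never appears in any round.

W29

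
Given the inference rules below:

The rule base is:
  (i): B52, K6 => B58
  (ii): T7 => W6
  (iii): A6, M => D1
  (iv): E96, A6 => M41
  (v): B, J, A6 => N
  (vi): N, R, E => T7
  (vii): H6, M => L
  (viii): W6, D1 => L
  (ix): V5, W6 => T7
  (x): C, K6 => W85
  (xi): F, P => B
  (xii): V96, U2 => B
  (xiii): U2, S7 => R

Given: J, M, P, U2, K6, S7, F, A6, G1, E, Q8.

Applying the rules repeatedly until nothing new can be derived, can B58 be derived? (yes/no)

Round 1 fires (iii), (xi), (xiii), giving D1, B, R.
Round 2 fires (v), giving N.
Round 3 fires (vi), giving T7.
Round 4 fires (ii), giving W6.
Round 5 fires (viii), giving L.
Fixed point reached. B58 is concluded only by (i); (i) needs B52 (never derived).

no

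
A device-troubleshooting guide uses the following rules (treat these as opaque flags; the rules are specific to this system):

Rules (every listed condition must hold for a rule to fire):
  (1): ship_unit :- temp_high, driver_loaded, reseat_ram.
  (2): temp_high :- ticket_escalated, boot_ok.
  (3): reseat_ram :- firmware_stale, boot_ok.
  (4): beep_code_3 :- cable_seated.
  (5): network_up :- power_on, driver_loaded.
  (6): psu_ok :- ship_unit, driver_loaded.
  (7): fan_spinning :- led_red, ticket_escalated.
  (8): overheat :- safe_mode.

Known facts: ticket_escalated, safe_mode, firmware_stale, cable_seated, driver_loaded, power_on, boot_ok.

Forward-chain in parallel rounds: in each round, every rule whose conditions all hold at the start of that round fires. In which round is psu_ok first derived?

3

Round 1: (2) [temp_high :- ticket_escalated, boot_ok.]; (3) [reseat_ram :- firmware_stale, boot_ok.]; (4) [beep_code_3 :- cable_seated.]; (5) [network_up :- power_on, driver_loaded.]; (8) [overheat :- safe_mode.]. New: temp_high, reseat_ram, beep_code_3, network_up, overheat.
Round 2: (1) [ship_unit :- temp_high, driver_loaded, reseat_ram.]. New: ship_unit.
Round 3: (6) [psu_ok :- ship_unit, driver_loaded.]. New: psu_ok.
psu_ok first appears in round 3.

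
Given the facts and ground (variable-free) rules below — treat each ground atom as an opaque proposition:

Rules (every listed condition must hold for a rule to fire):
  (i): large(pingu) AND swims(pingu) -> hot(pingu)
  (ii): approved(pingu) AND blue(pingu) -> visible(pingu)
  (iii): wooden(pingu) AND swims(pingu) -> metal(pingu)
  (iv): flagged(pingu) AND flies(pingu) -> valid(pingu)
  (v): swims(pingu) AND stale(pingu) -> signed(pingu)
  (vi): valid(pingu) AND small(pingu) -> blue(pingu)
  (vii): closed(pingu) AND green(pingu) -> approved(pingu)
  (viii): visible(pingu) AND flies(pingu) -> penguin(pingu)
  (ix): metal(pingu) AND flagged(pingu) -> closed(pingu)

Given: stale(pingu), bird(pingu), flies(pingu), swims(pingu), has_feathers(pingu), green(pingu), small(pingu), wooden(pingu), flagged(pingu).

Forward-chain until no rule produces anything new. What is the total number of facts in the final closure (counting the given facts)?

Round 1: (iii) [wooden(pingu) AND swims(pingu) -> metal(pingu)]; (iv) [flagged(pingu) AND flies(pingu) -> valid(pingu)]; (v) [swims(pingu) AND stale(pingu) -> signed(pingu)]. New: metal(pingu), valid(pingu), signed(pingu).
Round 2: (vi) [valid(pingu) AND small(pingu) -> blue(pingu)]; (ix) [metal(pingu) AND flagged(pingu) -> closed(pingu)]. New: blue(pingu), closed(pingu).
Round 3: (vii) [closed(pingu) AND green(pingu) -> approved(pingu)]. New: approved(pingu).
Round 4: (ii) [approved(pingu) AND blue(pingu) -> visible(pingu)]. New: visible(pingu).
Round 5: (viii) [visible(pingu) AND flies(pingu) -> penguin(pingu)]. New: penguin(pingu).
Closure: {approved(pingu), bird(pingu), blue(pingu), closed(pingu), flagged(pingu), flies(pingu), green(pingu), has_feathers(pingu), metal(pingu), penguin(pingu), signed(pingu), small(pingu), stale(pingu), swims(pingu), valid(pingu), visible(pingu), wooden(pingu)} — 17 facts.

17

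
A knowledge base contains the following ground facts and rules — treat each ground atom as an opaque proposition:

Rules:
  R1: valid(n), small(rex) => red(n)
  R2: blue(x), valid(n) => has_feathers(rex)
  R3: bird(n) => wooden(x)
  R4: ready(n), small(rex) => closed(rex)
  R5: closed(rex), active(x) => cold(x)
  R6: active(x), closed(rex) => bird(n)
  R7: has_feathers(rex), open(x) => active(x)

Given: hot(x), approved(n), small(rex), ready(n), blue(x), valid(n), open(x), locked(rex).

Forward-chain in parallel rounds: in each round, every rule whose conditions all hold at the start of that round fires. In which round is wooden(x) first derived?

4

[1] R1 [valid(n), small(rex) => red(n)]; R2 [blue(x), valid(n) => has_feathers(rex)]; R4 [ready(n), small(rex) => closed(rex)]. ⇒ new: red(n), has_feathers(rex), closed(rex).
[2] R7 [has_feathers(rex), open(x) => active(x)]. ⇒ new: active(x).
[3] R5 [closed(rex), active(x) => cold(x)]; R6 [active(x), closed(rex) => bird(n)]. ⇒ new: cold(x), bird(n).
[4] R3 [bird(n) => wooden(x)]. ⇒ new: wooden(x).
wooden(x) first appears in round 4.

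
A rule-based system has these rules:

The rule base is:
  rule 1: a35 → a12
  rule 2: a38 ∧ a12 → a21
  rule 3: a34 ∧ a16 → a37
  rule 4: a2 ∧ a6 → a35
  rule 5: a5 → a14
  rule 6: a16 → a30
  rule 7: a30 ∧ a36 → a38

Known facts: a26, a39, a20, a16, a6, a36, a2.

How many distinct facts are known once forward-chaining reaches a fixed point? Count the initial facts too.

12

[1] rule 4 [a2 ∧ a6 → a35]; rule 6 [a16 → a30]. ⇒ new: a35, a30.
[2] rule 1 [a35 → a12]; rule 7 [a30 ∧ a36 → a38]. ⇒ new: a12, a38.
[3] rule 2 [a38 ∧ a12 → a21]. ⇒ new: a21.
Closure: {a12, a16, a2, a20, a21, a26, a30, a35, a36, a38, a39, a6} — 12 facts.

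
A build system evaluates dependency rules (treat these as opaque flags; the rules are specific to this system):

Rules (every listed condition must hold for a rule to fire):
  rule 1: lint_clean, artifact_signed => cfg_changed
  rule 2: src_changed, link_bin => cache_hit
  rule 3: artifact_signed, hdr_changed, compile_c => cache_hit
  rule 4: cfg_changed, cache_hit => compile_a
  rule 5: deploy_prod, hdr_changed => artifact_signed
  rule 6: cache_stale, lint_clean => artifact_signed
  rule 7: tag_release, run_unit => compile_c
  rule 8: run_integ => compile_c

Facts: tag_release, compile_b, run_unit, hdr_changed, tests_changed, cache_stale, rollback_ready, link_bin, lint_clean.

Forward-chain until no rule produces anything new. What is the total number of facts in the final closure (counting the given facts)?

Round 1: rule 6 [cache_stale, lint_clean => artifact_signed]; rule 7 [tag_release, run_unit => compile_c]. Adds artifact_signed, compile_c.
Round 2: rule 1 [lint_clean, artifact_signed => cfg_changed]; rule 3 [artifact_signed, hdr_changed, compile_c => cache_hit]. Adds cfg_changed, cache_hit.
Round 3: rule 4 [cfg_changed, cache_hit => compile_a]. Adds compile_a.
Closure: {artifact_signed, cache_hit, cache_stale, cfg_changed, compile_a, compile_b, compile_c, hdr_changed, link_bin, lint_clean, rollback_ready, run_unit, tag_release, tests_changed} — 14 facts.

14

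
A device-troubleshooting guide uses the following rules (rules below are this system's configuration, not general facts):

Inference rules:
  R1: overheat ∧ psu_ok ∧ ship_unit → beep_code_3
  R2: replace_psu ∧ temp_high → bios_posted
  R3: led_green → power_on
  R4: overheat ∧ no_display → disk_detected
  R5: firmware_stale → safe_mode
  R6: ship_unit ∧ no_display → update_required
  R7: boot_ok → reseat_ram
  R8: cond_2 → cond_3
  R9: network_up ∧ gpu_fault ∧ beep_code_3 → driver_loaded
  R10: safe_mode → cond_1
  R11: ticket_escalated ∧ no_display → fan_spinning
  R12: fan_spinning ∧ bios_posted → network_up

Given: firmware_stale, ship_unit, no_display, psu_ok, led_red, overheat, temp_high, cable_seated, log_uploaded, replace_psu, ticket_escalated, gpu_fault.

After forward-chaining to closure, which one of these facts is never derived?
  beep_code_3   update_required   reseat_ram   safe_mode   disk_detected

reseat_ram

Round 1 fires R1, R2, R4, R5, R6, R11, giving beep_code_3, bios_posted, disk_detected, safe_mode, update_required, fan_spinning.
Round 2 fires R10, R12, giving cond_1, network_up.
Round 3 fires R9, giving driver_loaded.
Derived: update_required (round 1), safe_mode (round 1), disk_detected (round 1), beep_code_3 (round 1). reseat_ram never appears in any round.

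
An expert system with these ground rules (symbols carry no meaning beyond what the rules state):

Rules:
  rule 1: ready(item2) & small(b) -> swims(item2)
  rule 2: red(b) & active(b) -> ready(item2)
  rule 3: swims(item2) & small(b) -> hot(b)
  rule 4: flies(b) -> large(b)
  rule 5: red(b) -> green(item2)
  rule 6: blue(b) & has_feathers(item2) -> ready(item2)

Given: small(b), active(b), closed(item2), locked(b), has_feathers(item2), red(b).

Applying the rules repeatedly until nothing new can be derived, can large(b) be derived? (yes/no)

no

Round 1 — rule 2, rule 5, derive ready(item2), green(item2).
Round 2 — rule 1, derive swims(item2).
Round 3 — rule 3, derive hot(b).
Fixed point reached. large(b) is concluded only by rule 4; rule 4 needs flies(b) (never derived).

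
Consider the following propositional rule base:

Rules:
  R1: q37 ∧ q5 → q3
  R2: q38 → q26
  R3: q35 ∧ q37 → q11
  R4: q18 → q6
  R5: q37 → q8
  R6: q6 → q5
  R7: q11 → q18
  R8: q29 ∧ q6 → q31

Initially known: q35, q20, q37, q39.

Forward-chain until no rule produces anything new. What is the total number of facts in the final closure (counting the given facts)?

10

Round 1 fires R3, R5, giving q11, q8.
Round 2 fires R7, giving q18.
Round 3 fires R4, giving q6.
Round 4 fires R6, giving q5.
Round 5 fires R1, giving q3.
Closure: {q11, q18, q20, q3, q35, q37, q39, q5, q6, q8} — 10 facts.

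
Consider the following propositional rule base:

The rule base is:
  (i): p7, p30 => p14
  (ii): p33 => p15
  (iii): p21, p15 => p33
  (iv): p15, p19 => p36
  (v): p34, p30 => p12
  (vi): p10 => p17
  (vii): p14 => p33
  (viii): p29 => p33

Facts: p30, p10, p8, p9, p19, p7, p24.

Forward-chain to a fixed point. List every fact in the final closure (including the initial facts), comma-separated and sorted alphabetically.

p10, p14, p15, p17, p19, p24, p30, p33, p36, p7, p8, p9

[1] (i) [p7, p30 => p14]; (vi) [p10 => p17]. ⇒ new: p14, p17.
[2] (vii) [p14 => p33]. ⇒ new: p33.
[3] (ii) [p33 => p15]. ⇒ new: p15.
[4] (iv) [p15, p19 => p36]. ⇒ new: p36.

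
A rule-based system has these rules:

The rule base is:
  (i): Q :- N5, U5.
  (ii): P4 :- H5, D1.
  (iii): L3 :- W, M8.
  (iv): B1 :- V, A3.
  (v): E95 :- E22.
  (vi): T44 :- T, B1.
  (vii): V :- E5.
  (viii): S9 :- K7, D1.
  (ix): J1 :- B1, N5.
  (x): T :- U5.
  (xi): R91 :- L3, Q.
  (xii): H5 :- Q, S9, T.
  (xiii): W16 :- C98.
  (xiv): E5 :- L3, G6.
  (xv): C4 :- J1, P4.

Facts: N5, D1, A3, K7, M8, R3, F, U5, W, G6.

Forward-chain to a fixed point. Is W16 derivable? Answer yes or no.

Round 1 fires (i), (iii), (viii), (x), giving Q, L3, S9, T.
Round 2 fires (xi), (xii), (xiv), giving R91, H5, E5.
Round 3 fires (ii), (vii), giving P4, V.
Round 4 fires (iv), giving B1.
Round 5 fires (vi), (ix), giving T44, J1.
Round 6 fires (xv), giving C4.
Fixed point reached. W16 is concluded only by (xiii); (xiii) needs C98 (never derived).

no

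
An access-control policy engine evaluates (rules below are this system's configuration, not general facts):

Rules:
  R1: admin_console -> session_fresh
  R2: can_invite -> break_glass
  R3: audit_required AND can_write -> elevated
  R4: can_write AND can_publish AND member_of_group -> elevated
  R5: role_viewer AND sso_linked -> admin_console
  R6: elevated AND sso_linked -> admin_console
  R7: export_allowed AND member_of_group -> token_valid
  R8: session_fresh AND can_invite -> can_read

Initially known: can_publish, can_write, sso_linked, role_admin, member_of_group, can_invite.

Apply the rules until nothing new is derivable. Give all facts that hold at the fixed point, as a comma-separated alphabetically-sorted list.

Round 1: R2 [can_invite -> break_glass]; R4 [can_write AND can_publish AND member_of_group -> elevated]. Adds break_glass, elevated.
Round 2: R6 [elevated AND sso_linked -> admin_console]. Adds admin_console.
Round 3: R1 [admin_console -> session_fresh]. Adds session_fresh.
Round 4: R8 [session_fresh AND can_invite -> can_read]. Adds can_read.

admin_console, break_glass, can_invite, can_publish, can_read, can_write, elevated, member_of_group, role_admin, session_fresh, sso_linked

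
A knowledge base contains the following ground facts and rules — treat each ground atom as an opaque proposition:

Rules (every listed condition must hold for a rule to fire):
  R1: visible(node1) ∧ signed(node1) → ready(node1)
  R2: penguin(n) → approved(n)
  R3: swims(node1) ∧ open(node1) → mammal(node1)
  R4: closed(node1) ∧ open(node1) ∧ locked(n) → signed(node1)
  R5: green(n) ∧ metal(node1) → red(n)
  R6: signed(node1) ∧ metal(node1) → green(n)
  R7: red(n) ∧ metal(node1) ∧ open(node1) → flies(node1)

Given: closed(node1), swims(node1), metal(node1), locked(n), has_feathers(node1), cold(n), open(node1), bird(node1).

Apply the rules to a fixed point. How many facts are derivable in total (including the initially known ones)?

13

[1] R3 [swims(node1) ∧ open(node1) → mammal(node1)]; R4 [closed(node1) ∧ open(node1) ∧ locked(n) → signed(node1)]. ⇒ new: mammal(node1), signed(node1).
[2] R6 [signed(node1) ∧ metal(node1) → green(n)]. ⇒ new: green(n).
[3] R5 [green(n) ∧ metal(node1) → red(n)]. ⇒ new: red(n).
[4] R7 [red(n) ∧ metal(node1) ∧ open(node1) → flies(node1)]. ⇒ new: flies(node1).
Closure: {bird(node1), closed(node1), cold(n), flies(node1), green(n), has_feathers(node1), locked(n), mammal(node1), metal(node1), open(node1), red(n), signed(node1), swims(node1)} — 13 facts.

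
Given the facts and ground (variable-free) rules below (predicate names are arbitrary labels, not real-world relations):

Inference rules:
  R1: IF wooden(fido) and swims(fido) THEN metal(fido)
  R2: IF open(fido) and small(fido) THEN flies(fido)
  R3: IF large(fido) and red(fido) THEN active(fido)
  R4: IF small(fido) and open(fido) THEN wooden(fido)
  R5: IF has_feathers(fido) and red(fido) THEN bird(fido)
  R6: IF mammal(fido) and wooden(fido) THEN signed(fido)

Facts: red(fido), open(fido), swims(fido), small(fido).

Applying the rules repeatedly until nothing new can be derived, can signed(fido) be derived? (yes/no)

no

Round 1: R2 [IF open(fido) and small(fido) THEN flies(fido)]; R4 [IF small(fido) and open(fido) THEN wooden(fido)]. Adds flies(fido), wooden(fido).
Round 2: R1 [IF wooden(fido) and swims(fido) THEN metal(fido)]. Adds metal(fido).
Fixed point reached. signed(fido) is concluded only by R6; R6 needs mammal(fido) (never derived).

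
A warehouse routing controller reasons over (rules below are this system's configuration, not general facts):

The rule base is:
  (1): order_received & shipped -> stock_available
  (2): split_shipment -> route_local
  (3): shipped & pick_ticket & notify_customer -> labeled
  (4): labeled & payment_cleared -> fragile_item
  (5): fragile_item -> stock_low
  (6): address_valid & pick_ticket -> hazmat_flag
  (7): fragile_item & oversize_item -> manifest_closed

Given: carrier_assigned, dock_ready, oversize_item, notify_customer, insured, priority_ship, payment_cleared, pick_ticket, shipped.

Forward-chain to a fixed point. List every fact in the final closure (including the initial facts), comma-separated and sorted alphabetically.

carrier_assigned, dock_ready, fragile_item, insured, labeled, manifest_closed, notify_customer, oversize_item, payment_cleared, pick_ticket, priority_ship, shipped, stock_low

Round 1: (3) [shipped & pick_ticket & notify_customer -> labeled]. Adds labeled.
Round 2: (4) [labeled & payment_cleared -> fragile_item]. Adds fragile_item.
Round 3: (5) [fragile_item -> stock_low]; (7) [fragile_item & oversize_item -> manifest_closed]. Adds stock_low, manifest_closed.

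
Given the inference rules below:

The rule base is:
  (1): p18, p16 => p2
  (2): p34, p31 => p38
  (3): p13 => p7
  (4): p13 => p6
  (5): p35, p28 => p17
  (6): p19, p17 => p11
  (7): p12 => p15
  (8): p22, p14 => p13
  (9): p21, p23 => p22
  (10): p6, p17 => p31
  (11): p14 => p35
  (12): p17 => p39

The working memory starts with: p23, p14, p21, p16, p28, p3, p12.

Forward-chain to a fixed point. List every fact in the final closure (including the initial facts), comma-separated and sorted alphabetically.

Round 1 — (7), (9), (11), derive p15, p22, p35.
Round 2 — (5), (8), derive p17, p13.
Round 3 — (3), (4), (12), derive p7, p6, p39.
Round 4 — (10), derive p31.

p12, p13, p14, p15, p16, p17, p21, p22, p23, p28, p3, p31, p35, p39, p6, p7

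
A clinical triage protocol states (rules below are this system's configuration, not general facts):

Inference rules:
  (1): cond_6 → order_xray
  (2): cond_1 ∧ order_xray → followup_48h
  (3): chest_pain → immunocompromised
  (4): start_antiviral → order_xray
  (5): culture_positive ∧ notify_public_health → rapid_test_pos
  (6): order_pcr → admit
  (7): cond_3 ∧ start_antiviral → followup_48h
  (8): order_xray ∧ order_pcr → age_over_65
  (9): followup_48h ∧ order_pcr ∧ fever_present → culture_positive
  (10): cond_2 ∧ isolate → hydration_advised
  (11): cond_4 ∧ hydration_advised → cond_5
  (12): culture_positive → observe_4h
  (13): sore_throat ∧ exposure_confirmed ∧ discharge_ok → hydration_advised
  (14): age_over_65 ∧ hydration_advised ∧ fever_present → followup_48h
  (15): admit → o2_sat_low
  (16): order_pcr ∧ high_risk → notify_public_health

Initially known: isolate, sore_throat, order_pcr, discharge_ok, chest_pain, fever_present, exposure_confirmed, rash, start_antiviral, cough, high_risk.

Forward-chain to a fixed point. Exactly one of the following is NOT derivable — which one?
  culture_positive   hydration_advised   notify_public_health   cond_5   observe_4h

Round 1 — (3), (4), (6), (13), (16), derive immunocompromised, order_xray, admit, hydration_advised, notify_public_health.
Round 2 — (8), (15), derive age_over_65, o2_sat_low.
Round 3 — (14), derive followup_48h.
Round 4 — (9), derive culture_positive.
Round 5 — (5), (12), derive rapid_test_pos, observe_4h.
Derived: culture_positive (round 4), observe_4h (round 5), hydration_advised (round 1), notify_public_health (round 1). cond_5 never appears in any round.

cond_5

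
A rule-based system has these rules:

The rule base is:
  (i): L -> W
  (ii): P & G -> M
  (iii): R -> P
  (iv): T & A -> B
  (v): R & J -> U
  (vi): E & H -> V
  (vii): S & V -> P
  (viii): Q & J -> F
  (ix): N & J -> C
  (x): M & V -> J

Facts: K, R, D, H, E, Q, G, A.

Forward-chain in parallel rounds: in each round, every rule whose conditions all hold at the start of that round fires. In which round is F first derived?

Round 1: (iii) [R -> P]; (vi) [E & H -> V]. New: P, V.
Round 2: (ii) [P & G -> M]. New: M.
Round 3: (x) [M & V -> J]. New: J.
Round 4: (v) [R & J -> U]; (viii) [Q & J -> F]. New: U, F.
F first appears in round 4.

4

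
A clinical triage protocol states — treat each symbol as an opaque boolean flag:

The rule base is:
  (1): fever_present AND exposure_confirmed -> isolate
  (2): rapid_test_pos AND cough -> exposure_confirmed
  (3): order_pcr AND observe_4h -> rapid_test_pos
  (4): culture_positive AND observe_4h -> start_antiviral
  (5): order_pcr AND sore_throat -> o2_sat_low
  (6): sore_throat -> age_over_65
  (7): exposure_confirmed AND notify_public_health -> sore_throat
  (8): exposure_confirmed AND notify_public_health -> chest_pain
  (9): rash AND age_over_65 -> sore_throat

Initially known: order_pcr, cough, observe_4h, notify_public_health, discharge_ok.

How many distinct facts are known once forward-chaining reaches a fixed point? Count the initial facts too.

11

[1] (3) [order_pcr AND observe_4h -> rapid_test_pos]. ⇒ new: rapid_test_pos.
[2] (2) [rapid_test_pos AND cough -> exposure_confirmed]. ⇒ new: exposure_confirmed.
[3] (7) [exposure_confirmed AND notify_public_health -> sore_throat]; (8) [exposure_confirmed AND notify_public_health -> chest_pain]. ⇒ new: sore_throat, chest_pain.
[4] (5) [order_pcr AND sore_throat -> o2_sat_low]; (6) [sore_throat -> age_over_65]. ⇒ new: o2_sat_low, age_over_65.
Closure: {age_over_65, chest_pain, cough, discharge_ok, exposure_confirmed, notify_public_health, o2_sat_low, observe_4h, order_pcr, rapid_test_pos, sore_throat} — 11 facts.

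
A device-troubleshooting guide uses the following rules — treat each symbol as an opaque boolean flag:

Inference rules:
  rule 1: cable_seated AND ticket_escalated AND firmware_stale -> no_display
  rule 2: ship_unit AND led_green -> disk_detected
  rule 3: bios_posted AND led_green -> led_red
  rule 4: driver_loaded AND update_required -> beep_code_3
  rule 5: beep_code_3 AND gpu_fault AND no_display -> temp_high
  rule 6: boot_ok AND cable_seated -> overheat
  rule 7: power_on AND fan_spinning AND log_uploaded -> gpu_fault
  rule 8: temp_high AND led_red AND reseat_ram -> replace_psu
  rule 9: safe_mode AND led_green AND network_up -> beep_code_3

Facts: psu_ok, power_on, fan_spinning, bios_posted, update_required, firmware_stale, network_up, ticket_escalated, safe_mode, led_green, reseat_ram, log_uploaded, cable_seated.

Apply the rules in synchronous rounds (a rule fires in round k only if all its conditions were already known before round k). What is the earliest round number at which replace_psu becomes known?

Round 1: rule 1 [cable_seated AND ticket_escalated AND firmware_stale -> no_display]; rule 3 [bios_posted AND led_green -> led_red]; rule 7 [power_on AND fan_spinning AND log_uploaded -> gpu_fault]; rule 9 [safe_mode AND led_green AND network_up -> beep_code_3]. New: no_display, led_red, gpu_fault, beep_code_3.
Round 2: rule 5 [beep_code_3 AND gpu_fault AND no_display -> temp_high]. New: temp_high.
Round 3: rule 8 [temp_high AND led_red AND reseat_ram -> replace_psu]. New: replace_psu.
replace_psu first appears in round 3.

3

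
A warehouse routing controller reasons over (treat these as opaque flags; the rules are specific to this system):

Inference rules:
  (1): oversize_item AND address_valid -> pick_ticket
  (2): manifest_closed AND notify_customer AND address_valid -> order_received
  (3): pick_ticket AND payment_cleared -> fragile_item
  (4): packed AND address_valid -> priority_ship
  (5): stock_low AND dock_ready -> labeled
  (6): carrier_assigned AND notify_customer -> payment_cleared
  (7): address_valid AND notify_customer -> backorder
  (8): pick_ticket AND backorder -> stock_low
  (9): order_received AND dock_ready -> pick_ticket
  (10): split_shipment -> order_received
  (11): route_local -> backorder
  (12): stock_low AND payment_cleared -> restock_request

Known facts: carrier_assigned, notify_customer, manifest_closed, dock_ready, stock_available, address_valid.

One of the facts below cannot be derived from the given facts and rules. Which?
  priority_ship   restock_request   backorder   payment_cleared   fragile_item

priority_ship

Round 1 fires (2), (6), (7), giving order_received, payment_cleared, backorder.
Round 2 fires (9), giving pick_ticket.
Round 3 fires (3), (8), giving fragile_item, stock_low.
Round 4 fires (5), (12), giving labeled, restock_request.
Derived: payment_cleared (round 1), restock_request (round 4), backorder (round 1), fragile_item (round 3). priority_ship never appears in any round.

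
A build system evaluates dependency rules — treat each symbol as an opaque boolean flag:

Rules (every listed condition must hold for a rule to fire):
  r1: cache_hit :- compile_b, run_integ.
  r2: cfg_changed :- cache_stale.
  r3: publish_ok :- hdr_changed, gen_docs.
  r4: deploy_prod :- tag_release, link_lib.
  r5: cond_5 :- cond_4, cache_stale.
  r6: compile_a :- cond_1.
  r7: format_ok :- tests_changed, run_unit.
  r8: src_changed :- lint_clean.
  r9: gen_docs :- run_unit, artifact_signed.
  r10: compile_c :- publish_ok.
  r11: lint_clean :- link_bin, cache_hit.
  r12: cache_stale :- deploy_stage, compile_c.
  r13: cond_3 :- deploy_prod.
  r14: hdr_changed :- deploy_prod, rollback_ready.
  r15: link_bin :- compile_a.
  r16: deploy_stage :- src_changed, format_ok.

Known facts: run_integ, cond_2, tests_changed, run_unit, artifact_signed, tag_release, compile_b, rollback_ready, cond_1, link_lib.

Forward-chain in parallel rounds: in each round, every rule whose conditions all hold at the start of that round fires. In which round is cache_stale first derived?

6

[1] r1 [cache_hit :- compile_b, run_integ.]; r4 [deploy_prod :- tag_release, link_lib.]; r6 [compile_a :- cond_1.]; r7 [format_ok :- tests_changed, run_unit.]; r9 [gen_docs :- run_unit, artifact_signed.]. ⇒ new: cache_hit, deploy_prod, compile_a, format_ok, gen_docs.
[2] r13 [cond_3 :- deploy_prod.]; r14 [hdr_changed :- deploy_prod, rollback_ready.]; r15 [link_bin :- compile_a.]. ⇒ new: cond_3, hdr_changed, link_bin.
[3] r3 [publish_ok :- hdr_changed, gen_docs.]; r11 [lint_clean :- link_bin, cache_hit.]. ⇒ new: publish_ok, lint_clean.
[4] r8 [src_changed :- lint_clean.]; r10 [compile_c :- publish_ok.]. ⇒ new: src_changed, compile_c.
[5] r16 [deploy_stage :- src_changed, format_ok.]. ⇒ new: deploy_stage.
[6] r12 [cache_stale :- deploy_stage, compile_c.]. ⇒ new: cache_stale.
cache_stale first appears in round 6.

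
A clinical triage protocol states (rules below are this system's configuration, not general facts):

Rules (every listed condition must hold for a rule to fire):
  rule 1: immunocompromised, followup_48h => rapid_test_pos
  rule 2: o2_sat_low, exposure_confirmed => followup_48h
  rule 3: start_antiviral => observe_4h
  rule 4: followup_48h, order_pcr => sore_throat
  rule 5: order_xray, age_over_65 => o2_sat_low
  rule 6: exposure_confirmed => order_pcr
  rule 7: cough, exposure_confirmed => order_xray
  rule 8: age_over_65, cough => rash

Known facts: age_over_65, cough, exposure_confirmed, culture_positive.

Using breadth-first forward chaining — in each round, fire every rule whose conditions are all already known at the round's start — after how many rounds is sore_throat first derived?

4

Round 1 fires rule 6, rule 7, rule 8, giving order_pcr, order_xray, rash.
Round 2 fires rule 5, giving o2_sat_low.
Round 3 fires rule 2, giving followup_48h.
Round 4 fires rule 4, giving sore_throat.
sore_throat first appears in round 4.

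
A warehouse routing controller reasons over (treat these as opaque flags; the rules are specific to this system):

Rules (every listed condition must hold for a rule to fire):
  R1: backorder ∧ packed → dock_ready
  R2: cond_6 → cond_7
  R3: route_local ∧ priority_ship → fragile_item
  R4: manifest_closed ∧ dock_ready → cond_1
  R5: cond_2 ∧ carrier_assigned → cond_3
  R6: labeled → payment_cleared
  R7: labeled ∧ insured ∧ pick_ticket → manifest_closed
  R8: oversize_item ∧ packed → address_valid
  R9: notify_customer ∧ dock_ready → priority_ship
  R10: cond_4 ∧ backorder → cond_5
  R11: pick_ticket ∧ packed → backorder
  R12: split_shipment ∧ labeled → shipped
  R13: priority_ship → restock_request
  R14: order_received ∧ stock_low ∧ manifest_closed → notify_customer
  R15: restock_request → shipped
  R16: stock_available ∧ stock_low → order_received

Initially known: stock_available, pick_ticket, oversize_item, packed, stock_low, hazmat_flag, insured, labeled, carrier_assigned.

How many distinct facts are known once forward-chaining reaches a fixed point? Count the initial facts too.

[1] R6 [labeled → payment_cleared]; R7 [labeled ∧ insured ∧ pick_ticket → manifest_closed]; R8 [oversize_item ∧ packed → address_valid]; R11 [pick_ticket ∧ packed → backorder]; R16 [stock_available ∧ stock_low → order_received]. ⇒ new: payment_cleared, manifest_closed, address_valid, backorder, order_received.
[2] R1 [backorder ∧ packed → dock_ready]; R14 [order_received ∧ stock_low ∧ manifest_closed → notify_customer]. ⇒ new: dock_ready, notify_customer.
[3] R4 [manifest_closed ∧ dock_ready → cond_1]; R9 [notify_customer ∧ dock_ready → priority_ship]. ⇒ new: cond_1, priority_ship.
[4] R13 [priority_ship → restock_request]. ⇒ new: restock_request.
[5] R15 [restock_request → shipped]. ⇒ new: shipped.
Closure: {address_valid, backorder, carrier_assigned, cond_1, dock_ready, hazmat_flag, insured, labeled, manifest_closed, notify_customer, order_received, oversize_item, packed, payment_cleared, pick_ticket, priority_ship, restock_request, shipped, stock_available, stock_low} — 20 facts.

20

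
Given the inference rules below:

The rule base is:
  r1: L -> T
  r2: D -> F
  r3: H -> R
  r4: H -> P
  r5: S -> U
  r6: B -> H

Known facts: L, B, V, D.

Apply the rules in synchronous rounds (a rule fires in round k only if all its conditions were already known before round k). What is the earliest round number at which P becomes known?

Round 1: r1 [L -> T]; r2 [D -> F]; r6 [B -> H]. New: T, F, H.
Round 2: r3 [H -> R]; r4 [H -> P]. New: R, P.
P first appears in round 2.

2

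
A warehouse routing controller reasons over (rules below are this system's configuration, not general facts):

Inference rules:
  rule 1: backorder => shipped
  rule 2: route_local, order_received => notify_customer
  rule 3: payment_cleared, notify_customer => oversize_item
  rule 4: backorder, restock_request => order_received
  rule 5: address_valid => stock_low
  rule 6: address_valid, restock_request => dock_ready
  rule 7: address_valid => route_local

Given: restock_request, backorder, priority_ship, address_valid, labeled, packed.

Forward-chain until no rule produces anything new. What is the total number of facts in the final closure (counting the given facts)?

Round 1: rule 1 [backorder => shipped]; rule 4 [backorder, restock_request => order_received]; rule 5 [address_valid => stock_low]; rule 6 [address_valid, restock_request => dock_ready]; rule 7 [address_valid => route_local]. Adds shipped, order_received, stock_low, dock_ready, route_local.
Round 2: rule 2 [route_local, order_received => notify_customer]. Adds notify_customer.
Closure: {address_valid, backorder, dock_ready, labeled, notify_customer, order_received, packed, priority_ship, restock_request, route_local, shipped, stock_low} — 12 facts.

12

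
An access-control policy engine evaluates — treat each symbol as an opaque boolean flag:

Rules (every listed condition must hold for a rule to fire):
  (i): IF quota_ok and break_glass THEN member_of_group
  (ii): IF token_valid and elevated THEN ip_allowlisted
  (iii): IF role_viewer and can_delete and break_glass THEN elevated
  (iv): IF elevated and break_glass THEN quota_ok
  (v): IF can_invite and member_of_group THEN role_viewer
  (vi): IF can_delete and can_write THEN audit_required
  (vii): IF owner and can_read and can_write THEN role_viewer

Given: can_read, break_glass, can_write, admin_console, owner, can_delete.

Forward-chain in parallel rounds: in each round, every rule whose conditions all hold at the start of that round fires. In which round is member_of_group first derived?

Round 1 fires (vi), (vii), giving audit_required, role_viewer.
Round 2 fires (iii), giving elevated.
Round 3 fires (iv), giving quota_ok.
Round 4 fires (i), giving member_of_group.
member_of_group first appears in round 4.

4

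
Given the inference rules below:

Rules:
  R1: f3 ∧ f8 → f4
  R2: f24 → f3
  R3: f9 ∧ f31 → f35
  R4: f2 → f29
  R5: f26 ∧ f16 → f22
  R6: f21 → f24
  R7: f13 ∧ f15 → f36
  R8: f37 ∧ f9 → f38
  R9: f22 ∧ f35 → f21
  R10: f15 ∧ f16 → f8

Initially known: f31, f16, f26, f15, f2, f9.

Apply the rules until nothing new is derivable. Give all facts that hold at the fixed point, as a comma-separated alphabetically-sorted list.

Round 1 — R3, R4, R5, R10, derive f35, f29, f22, f8.
Round 2 — R9, derive f21.
Round 3 — R6, derive f24.
Round 4 — R2, derive f3.
Round 5 — R1, derive f4.

f15, f16, f2, f21, f22, f24, f26, f29, f3, f31, f35, f4, f8, f9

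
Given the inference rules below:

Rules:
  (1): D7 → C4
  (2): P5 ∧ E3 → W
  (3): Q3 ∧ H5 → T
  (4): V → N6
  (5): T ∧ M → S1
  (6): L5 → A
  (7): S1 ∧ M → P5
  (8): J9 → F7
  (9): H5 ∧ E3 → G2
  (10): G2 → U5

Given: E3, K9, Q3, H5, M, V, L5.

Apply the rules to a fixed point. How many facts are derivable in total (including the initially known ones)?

15

Round 1: (3) [Q3 ∧ H5 → T]; (4) [V → N6]; (6) [L5 → A]; (9) [H5 ∧ E3 → G2]. New: T, N6, A, G2.
Round 2: (5) [T ∧ M → S1]; (10) [G2 → U5]. New: S1, U5.
Round 3: (7) [S1 ∧ M → P5]. New: P5.
Round 4: (2) [P5 ∧ E3 → W]. New: W.
Closure: {A, E3, G2, H5, K9, L5, M, N6, P5, Q3, S1, T, U5, V, W} — 15 facts.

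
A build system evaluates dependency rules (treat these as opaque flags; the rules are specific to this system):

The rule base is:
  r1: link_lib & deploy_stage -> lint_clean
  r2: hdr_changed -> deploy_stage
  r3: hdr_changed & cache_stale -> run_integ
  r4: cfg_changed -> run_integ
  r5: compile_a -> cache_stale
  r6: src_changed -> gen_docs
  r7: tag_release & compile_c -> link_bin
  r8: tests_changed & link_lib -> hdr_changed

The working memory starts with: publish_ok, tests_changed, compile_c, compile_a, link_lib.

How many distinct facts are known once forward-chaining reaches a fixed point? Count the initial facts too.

Round 1: r5 [compile_a -> cache_stale]; r8 [tests_changed & link_lib -> hdr_changed]. New: cache_stale, hdr_changed.
Round 2: r2 [hdr_changed -> deploy_stage]; r3 [hdr_changed & cache_stale -> run_integ]. New: deploy_stage, run_integ.
Round 3: r1 [link_lib & deploy_stage -> lint_clean]. New: lint_clean.
Closure: {cache_stale, compile_a, compile_c, deploy_stage, hdr_changed, link_lib, lint_clean, publish_ok, run_integ, tests_changed} — 10 facts.

10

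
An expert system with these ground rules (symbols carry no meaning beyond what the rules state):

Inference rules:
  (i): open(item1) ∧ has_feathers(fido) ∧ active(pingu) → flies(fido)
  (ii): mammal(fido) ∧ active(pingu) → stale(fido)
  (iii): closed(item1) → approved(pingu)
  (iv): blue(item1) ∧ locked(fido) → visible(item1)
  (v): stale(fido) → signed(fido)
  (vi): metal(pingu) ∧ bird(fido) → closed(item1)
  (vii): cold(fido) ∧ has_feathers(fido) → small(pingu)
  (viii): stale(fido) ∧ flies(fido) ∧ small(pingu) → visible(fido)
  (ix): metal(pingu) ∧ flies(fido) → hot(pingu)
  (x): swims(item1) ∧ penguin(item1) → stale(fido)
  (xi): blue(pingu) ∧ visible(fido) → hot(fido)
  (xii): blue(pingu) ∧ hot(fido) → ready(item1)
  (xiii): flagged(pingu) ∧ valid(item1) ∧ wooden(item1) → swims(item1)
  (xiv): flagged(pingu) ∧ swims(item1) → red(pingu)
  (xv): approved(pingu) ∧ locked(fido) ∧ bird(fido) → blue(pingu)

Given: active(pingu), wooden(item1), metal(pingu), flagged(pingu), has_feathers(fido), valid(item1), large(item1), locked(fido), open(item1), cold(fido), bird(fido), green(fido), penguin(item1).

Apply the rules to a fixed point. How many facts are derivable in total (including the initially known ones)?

26

Round 1: (i) [open(item1) ∧ has_feathers(fido) ∧ active(pingu) → flies(fido)]; (vi) [metal(pingu) ∧ bird(fido) → closed(item1)]; (vii) [cold(fido) ∧ has_feathers(fido) → small(pingu)]; (xiii) [flagged(pingu) ∧ valid(item1) ∧ wooden(item1) → swims(item1)]. New: flies(fido), closed(item1), small(pingu), swims(item1).
Round 2: (iii) [closed(item1) → approved(pingu)]; (ix) [metal(pingu) ∧ flies(fido) → hot(pingu)]; (x) [swims(item1) ∧ penguin(item1) → stale(fido)]; (xiv) [flagged(pingu) ∧ swims(item1) → red(pingu)]. New: approved(pingu), hot(pingu), stale(fido), red(pingu).
Round 3: (v) [stale(fido) → signed(fido)]; (viii) [stale(fido) ∧ flies(fido) ∧ small(pingu) → visible(fido)]; (xv) [approved(pingu) ∧ locked(fido) ∧ bird(fido) → blue(pingu)]. New: signed(fido), visible(fido), blue(pingu).
Round 4: (xi) [blue(pingu) ∧ visible(fido) → hot(fido)]. New: hot(fido).
Round 5: (xii) [blue(pingu) ∧ hot(fido) → ready(item1)]. New: ready(item1).
Closure: {active(pingu), approved(pingu), bird(fido), blue(pingu), closed(item1), cold(fido), flagged(pingu), flies(fido), green(fido), has_feathers(fido), hot(fido), hot(pingu), large(item1), locked(fido), metal(pingu), open(item1), penguin(item1), ready(item1), red(pingu), signed(fido), small(pingu), stale(fido), swims(item1), valid(item1), visible(fido), wooden(item1)} — 26 facts.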